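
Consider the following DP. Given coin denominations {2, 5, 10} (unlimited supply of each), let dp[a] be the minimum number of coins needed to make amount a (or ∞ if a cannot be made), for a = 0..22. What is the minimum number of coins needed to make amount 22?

 a  0  1  2  3  4  5  6  7  8  9 10 11 12 13 14 15 16 17 18 19 20 21 22
dp  0  -  1  -  2  1  3  2  4  3  1  4  2  5  3  2  4  3  5  4  2  5  3
(- denotes ∞ / unreachable)

3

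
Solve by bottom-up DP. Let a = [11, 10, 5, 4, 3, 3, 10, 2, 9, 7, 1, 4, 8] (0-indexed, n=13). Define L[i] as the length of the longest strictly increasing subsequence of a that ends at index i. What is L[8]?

2

   i    0    1    2    3    4    5    6    7    8    9   10   11   12
a[i]   11   10    5    4    3    3   10    2    9    7    1    4    8
L[i]    1    1    1    1    1    1    2    1    2    2    1    2    3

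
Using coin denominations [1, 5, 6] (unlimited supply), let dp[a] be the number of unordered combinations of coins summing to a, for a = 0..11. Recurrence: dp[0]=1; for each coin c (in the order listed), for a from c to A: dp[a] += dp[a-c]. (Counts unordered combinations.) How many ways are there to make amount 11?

5

after  coin     0     1     2     3     4     5     6     7     8     9    10    11
          1     1     1     1     1     1     1     1     1     1     1     1     1
          5     1     1     1     1     1     2     2     2     2     2     3     3
          6     1     1     1     1     1     2     3     3     3     3     4     5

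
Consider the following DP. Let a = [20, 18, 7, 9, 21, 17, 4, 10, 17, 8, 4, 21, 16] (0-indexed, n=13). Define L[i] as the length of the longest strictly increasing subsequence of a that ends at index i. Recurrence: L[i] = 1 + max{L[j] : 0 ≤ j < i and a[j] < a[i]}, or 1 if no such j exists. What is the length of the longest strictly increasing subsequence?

   i    0    1    2    3    4    5    6    7    8    9   10   11   12
a[i]   20   18    7    9   21   17    4   10   17    8    4   21   16
L[i]    1    1    1    2    3    3    1    3    4    2    1    5    4

5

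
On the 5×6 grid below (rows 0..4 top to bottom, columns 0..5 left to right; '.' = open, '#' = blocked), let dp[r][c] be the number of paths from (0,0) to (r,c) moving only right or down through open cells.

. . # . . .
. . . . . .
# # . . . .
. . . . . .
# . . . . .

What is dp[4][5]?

r\c   0   1   2   3   4   5
  0   1   1   0   0   0   0
  1   1   2   2   2   2   2
  2   0   0   2   4   6   8
  3   0   0   2   6  12  20
  4   0   0   2   8  20  40

40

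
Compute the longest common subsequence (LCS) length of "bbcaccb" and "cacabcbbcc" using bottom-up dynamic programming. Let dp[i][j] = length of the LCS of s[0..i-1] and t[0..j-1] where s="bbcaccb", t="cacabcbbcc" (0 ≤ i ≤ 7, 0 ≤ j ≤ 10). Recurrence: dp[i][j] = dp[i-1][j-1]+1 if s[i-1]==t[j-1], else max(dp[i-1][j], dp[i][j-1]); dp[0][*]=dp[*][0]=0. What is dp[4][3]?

   ''  c  a  c  a  b  c  b  b  c  c
''  0  0  0  0  0  0  0  0  0  0  0
 b  0  0  0  0  0  1  1  1  1  1  1
 b  0  0  0  0  0  1  1  2  2  2  2
 c  0  1  1  1  1  1  2  2  2  3  3
 a  0  1  2  2  2  2  2  2  2  3  3
 c  0  1  2  3  3  3  3  3  3  3  4
 c  0  1  2  3  3  3  4  4  4  4  4
 b  0  1  2  3  3  4  4  5  5  5  5

2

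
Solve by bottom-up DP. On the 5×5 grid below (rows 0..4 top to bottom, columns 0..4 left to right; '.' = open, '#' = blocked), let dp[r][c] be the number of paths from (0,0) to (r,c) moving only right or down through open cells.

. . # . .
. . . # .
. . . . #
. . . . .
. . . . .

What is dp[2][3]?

5

r\c   0   1   2   3   4
  0   1   1   0   0   0
  1   1   2   2   0   0
  2   1   3   5   5   0
  3   1   4   9  14  14
  4   1   5  14  28  42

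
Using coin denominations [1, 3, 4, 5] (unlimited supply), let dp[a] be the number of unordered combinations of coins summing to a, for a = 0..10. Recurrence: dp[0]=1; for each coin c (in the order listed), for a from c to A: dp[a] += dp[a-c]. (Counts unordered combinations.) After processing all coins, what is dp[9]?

10

after  coin     0     1     2     3     4     5     6     7     8     9    10
          1     1     1     1     1     1     1     1     1     1     1     1
          3     1     1     1     2     2     2     3     3     3     4     4
          4     1     1     1     2     3     3     4     5     6     7     8
          5     1     1     1     2     3     4     5     6     8    10    12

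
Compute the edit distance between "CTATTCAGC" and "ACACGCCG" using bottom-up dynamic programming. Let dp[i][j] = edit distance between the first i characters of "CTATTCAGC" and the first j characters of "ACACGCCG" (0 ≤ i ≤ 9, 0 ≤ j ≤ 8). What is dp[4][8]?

   ''  A  C  A  C  G  C  C  G
''  0  1  2  3  4  5  6  7  8
 C  1  1  1  2  3  4  5  6  7
 T  2  2  2  2  3  4  5  6  7
 A  3  2  3  2  3  4  5  6  7
 T  4  3  3  3  3  4  5  6  7
 T  5  4  4  4  4  4  5  6  7
 C  6  5  4  5  4  5  4  5  6
 A  7  6  5  4  5  5  5  5  6
 G  8  7  6  5  5  5  6  6  5
 C  9  8  7  6  5  6  5  6  6

7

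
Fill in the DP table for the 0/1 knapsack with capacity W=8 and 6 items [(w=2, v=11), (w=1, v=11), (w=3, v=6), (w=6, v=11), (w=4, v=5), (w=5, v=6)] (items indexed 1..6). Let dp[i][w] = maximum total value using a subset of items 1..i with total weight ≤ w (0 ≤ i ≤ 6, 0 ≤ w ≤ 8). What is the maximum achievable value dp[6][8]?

i\w   0   1   2   3   4   5   6   7   8
  0   0   0   0   0   0   0   0   0   0
  1   0   0  11  11  11  11  11  11  11
  2   0  11  11  22  22  22  22  22  22
  3   0  11  11  22  22  22  28  28  28
  4   0  11  11  22  22  22  28  28  28
  5   0  11  11  22  22  22  28  28  28
  6   0  11  11  22  22  22  28  28  28

28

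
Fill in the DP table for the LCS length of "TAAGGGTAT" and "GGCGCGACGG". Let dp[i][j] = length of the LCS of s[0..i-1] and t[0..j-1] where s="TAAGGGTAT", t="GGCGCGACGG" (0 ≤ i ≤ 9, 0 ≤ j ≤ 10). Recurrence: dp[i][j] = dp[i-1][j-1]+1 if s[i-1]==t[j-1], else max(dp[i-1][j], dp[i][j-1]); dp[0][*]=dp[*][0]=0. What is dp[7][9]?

3

   ''  G  G  C  G  C  G  A  C  G  G
''  0  0  0  0  0  0  0  0  0  0  0
 T  0  0  0  0  0  0  0  0  0  0  0
 A  0  0  0  0  0  0  0  1  1  1  1
 A  0  0  0  0  0  0  0  1  1  1  1
 G  0  1  1  1  1  1  1  1  1  2  2
 G  0  1  2  2  2  2  2  2  2  2  3
 G  0  1  2  2  3  3  3  3  3  3  3
 T  0  1  2  2  3  3  3  3  3  3  3
 A  0  1  2  2  3  3  3  4  4  4  4
 T  0  1  2  2  3  3  3  4  4  4  4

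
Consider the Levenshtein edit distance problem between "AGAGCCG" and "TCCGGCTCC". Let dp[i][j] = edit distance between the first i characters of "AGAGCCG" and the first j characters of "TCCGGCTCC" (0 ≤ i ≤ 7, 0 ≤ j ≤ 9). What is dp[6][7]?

   ''  T  C  C  G  G  C  T  C  C
''  0  1  2  3  4  5  6  7  8  9
 A  1  1  2  3  4  5  6  7  8  9
 G  2  2  2  3  3  4  5  6  7  8
 A  3  3  3  3  4  4  5  6  7  8
 G  4  4  4  4  3  4  5  6  7  8
 C  5  5  4  4  4  4  4  5  6  7
 C  6  6  5  4  5  5  4  5  5  6
 G  7  7  6  5  4  5  5  5  6  6

5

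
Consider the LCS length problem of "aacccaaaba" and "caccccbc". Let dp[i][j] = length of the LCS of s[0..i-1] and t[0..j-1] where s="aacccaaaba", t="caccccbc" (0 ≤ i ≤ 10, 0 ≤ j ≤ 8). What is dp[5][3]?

2

   ''  c  a  c  c  c  c  b  c
''  0  0  0  0  0  0  0  0  0
 a  0  0  1  1  1  1  1  1  1
 a  0  0  1  1  1  1  1  1  1
 c  0  1  1  2  2  2  2  2  2
 c  0  1  1  2  3  3  3  3  3
 c  0  1  1  2  3  4  4  4  4
 a  0  1  2  2  3  4  4  4  4
 a  0  1  2  2  3  4  4  4  4
 a  0  1  2  2  3  4  4  4  4
 b  0  1  2  2  3  4  4  5  5
 a  0  1  2  2  3  4  4  5  5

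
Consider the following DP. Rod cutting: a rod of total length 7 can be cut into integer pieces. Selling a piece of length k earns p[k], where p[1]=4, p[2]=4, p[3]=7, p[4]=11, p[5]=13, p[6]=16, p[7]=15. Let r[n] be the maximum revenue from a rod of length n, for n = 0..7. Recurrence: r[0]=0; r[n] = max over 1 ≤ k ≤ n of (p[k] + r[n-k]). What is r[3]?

   n    0    1    2    3    4    5    6    7
r[n]    0    4    8   12   16   20   24   28

12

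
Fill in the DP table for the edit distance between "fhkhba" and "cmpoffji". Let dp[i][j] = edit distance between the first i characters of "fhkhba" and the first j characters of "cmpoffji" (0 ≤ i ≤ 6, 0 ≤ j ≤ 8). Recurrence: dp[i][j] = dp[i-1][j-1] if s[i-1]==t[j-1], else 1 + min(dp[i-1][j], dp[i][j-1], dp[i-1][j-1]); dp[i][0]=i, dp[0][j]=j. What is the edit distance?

8

   ''  c  m  p  o  f  f  j  i
''  0  1  2  3  4  5  6  7  8
 f  1  1  2  3  4  4  5  6  7
 h  2  2  2  3  4  5  5  6  7
 k  3  3  3  3  4  5  6  6  7
 h  4  4  4  4  4  5  6  7  7
 b  5  5  5  5  5  5  6  7  8
 a  6  6  6  6  6  6  6  7  8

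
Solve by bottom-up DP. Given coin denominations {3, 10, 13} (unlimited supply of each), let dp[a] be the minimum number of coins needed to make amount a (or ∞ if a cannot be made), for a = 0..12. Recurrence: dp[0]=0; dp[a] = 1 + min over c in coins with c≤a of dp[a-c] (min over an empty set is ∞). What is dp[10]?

1

 a  0  1  2  3  4  5  6  7  8  9 10 11 12
dp  0  -  -  1  -  -  2  -  -  3  1  -  4
(- denotes ∞ / unreachable)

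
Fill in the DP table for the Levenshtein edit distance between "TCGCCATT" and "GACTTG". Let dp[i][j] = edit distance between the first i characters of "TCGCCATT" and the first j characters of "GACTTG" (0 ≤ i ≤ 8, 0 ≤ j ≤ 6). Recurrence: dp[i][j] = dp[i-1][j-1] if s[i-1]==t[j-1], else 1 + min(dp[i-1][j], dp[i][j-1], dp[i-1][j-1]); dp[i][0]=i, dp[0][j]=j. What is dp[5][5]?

   ''  G  A  C  T  T  G
''  0  1  2  3  4  5  6
 T  1  1  2  3  3  4  5
 C  2  2  2  2  3  4  5
 G  3  2  3  3  3  4  4
 C  4  3  3  3  4  4  5
 C  5  4  4  3  4  5  5
 A  6  5  4  4  4  5  6
 T  7  6  5  5  4  4  5
 T  8  7  6  6  5  4  5

5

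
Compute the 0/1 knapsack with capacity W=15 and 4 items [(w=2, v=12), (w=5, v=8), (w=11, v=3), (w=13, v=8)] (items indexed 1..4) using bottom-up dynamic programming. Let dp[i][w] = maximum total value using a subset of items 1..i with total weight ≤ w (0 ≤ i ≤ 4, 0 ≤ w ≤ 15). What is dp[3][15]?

20

i\w   0   1   2   3   4   5   6   7   8   9  10  11  12  13  14  15
  0   0   0   0   0   0   0   0   0   0   0   0   0   0   0   0   0
  1   0   0  12  12  12  12  12  12  12  12  12  12  12  12  12  12
  2   0   0  12  12  12  12  12  20  20  20  20  20  20  20  20  20
  3   0   0  12  12  12  12  12  20  20  20  20  20  20  20  20  20
  4   0   0  12  12  12  12  12  20  20  20  20  20  20  20  20  20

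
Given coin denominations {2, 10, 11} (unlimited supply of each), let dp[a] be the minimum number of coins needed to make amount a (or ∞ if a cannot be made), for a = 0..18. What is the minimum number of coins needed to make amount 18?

5

 a  0  1  2  3  4  5  6  7  8  9 10 11 12 13 14 15 16 17 18
dp  0  -  1  -  2  -  3  -  4  -  1  1  2  2  3  3  4  4  5
(- denotes ∞ / unreachable)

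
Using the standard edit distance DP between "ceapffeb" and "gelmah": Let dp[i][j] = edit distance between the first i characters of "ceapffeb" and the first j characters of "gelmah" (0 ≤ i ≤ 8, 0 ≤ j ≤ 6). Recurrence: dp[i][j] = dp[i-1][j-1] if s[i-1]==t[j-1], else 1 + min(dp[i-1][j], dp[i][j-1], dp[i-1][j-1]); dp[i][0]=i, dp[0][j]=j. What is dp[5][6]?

   ''  g  e  l  m  a  h
''  0  1  2  3  4  5  6
 c  1  1  2  3  4  5  6
 e  2  2  1  2  3  4  5
 a  3  3  2  2  3  3  4
 p  4  4  3  3  3  4  4
 f  5  5  4  4  4  4  5
 f  6  6  5  5  5  5  5
 e  7  7  6  6  6  6  6
 b  8  8  7  7  7  7  7

5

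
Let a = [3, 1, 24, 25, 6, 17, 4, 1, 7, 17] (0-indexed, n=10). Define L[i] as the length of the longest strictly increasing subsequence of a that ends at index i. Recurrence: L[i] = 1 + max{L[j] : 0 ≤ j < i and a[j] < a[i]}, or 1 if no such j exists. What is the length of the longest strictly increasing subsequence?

   i    0    1    2    3    4    5    6    7    8    9
a[i]    3    1   24   25    6   17    4    1    7   17
L[i]    1    1    2    3    2    3    2    1    3    4

4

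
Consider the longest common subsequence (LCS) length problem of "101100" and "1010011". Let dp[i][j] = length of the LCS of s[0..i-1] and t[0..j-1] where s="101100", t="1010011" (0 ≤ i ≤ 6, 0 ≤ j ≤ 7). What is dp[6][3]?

   ''  1  0  1  0  0  1  1
''  0  0  0  0  0  0  0  0
 1  0  1  1  1  1  1  1  1
 0  0  1  2  2  2  2  2  2
 1  0  1  2  3  3  3  3  3
 1  0  1  2  3  3  3  4  4
 0  0  1  2  3  4  4  4  4
 0  0  1  2  3  4  5  5  5

3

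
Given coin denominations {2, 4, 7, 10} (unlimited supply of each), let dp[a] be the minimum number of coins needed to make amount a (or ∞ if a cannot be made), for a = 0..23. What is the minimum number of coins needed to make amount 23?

 a  0  1  2  3  4  5  6  7  8  9 10 11 12 13 14 15 16 17 18 19 20 21 22 23
dp  0  -  1  -  1  -  2  1  2  2  1  2  2  3  2  3  3  2  3  3  2  3  3  4
(- denotes ∞ / unreachable)

4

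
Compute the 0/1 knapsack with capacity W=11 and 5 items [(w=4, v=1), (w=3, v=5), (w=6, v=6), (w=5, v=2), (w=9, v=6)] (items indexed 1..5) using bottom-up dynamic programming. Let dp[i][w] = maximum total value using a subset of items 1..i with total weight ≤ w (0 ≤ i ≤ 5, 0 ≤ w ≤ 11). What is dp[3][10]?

i\w   0   1   2   3   4   5   6   7   8   9  10  11
  0   0   0   0   0   0   0   0   0   0   0   0   0
  1   0   0   0   0   1   1   1   1   1   1   1   1
  2   0   0   0   5   5   5   5   6   6   6   6   6
  3   0   0   0   5   5   5   6   6   6  11  11  11
  4   0   0   0   5   5   5   6   6   7  11  11  11
  5   0   0   0   5   5   5   6   6   7  11  11  11

11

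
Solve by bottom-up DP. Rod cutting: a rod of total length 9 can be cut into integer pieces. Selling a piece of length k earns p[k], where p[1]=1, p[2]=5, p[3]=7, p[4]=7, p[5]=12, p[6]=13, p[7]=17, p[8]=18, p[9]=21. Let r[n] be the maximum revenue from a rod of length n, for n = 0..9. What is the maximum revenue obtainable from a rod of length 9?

   n    0    1    2    3    4    5    6    7    8    9
r[n]    0    1    5    7   10   12   15   17   20   22

22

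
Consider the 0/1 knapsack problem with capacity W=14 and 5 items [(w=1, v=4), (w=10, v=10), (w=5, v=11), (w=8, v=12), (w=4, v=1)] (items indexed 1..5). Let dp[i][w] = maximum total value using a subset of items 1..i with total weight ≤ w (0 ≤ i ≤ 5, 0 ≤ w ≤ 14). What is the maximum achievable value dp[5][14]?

27

i\w   0   1   2   3   4   5   6   7   8   9  10  11  12  13  14
  0   0   0   0   0   0   0   0   0   0   0   0   0   0   0   0
  1   0   4   4   4   4   4   4   4   4   4   4   4   4   4   4
  2   0   4   4   4   4   4   4   4   4   4  10  14  14  14  14
  3   0   4   4   4   4  11  15  15  15  15  15  15  15  15  15
  4   0   4   4   4   4  11  15  15  15  16  16  16  16  23  27
  5   0   4   4   4   4  11  15  15  15  16  16  16  16  23  27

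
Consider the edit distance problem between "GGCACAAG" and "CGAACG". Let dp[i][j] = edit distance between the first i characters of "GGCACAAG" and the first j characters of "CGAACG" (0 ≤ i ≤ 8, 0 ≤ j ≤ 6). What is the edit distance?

4

   ''  C  G  A  A  C  G
''  0  1  2  3  4  5  6
 G  1  1  1  2  3  4  5
 G  2  2  1  2  3  4  4
 C  3  2  2  2  3  3  4
 A  4  3  3  2  2  3  4
 C  5  4  4  3  3  2  3
 A  6  5  5  4  3  3  3
 A  7  6  6  5  4  4  4
 G  8  7  6  6  5  5  4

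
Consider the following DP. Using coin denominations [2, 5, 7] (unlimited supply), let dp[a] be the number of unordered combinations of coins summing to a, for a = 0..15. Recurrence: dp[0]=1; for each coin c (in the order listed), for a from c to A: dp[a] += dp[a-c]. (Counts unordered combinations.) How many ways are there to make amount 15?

after  coin     0     1     2     3     4     5     6     7     8     9    10    11    12    13    14    15
          2     1     0     1     0     1     0     1     0     1     0     1     0     1     0     1     0
          5     1     0     1     0     1     1     1     1     1     1     2     1     2     1     2     2
          7     1     0     1     0     1     1     1     2     1     2     2     2     3     2     4     3

3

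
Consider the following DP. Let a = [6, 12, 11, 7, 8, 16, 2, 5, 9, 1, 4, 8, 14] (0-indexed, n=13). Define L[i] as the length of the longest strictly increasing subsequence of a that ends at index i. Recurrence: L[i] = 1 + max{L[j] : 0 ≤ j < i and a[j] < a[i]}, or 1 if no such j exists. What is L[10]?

2

   i    0    1    2    3    4    5    6    7    8    9   10   11   12
a[i]    6   12   11    7    8   16    2    5    9    1    4    8   14
L[i]    1    2    2    2    3    4    1    2    4    1    2    3    5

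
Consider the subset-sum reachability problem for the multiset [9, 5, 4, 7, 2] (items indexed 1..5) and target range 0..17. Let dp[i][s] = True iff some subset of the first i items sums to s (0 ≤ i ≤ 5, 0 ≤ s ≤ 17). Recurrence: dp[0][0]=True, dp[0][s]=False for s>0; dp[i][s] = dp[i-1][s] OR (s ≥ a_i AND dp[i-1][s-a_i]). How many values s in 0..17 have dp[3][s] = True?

6

i\s   0   1   2   3   4   5   6   7   8   9  10  11  12  13  14  15  16  17
  0   T   F   F   F   F   F   F   F   F   F   F   F   F   F   F   F   F   F
  1   T   F   F   F   F   F   F   F   F   T   F   F   F   F   F   F   F   F
  2   T   F   F   F   F   T   F   F   F   T   F   F   F   F   T   F   F   F
  3   T   F   F   F   T   T   F   F   F   T   F   F   F   T   T   F   F   F
  4   T   F   F   F   T   T   F   T   F   T   F   T   T   T   T   F   T   F
  5   T   F   T   F   T   T   T   T   F   T   F   T   T   T   T   T   T   F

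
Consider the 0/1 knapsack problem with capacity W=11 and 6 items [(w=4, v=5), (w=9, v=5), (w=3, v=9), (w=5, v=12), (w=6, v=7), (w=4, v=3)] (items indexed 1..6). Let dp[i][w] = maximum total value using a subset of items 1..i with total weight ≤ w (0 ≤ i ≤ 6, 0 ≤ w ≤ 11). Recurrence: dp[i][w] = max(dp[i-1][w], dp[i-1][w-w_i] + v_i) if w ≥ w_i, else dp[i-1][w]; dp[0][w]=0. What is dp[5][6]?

12

i\w   0   1   2   3   4   5   6   7   8   9  10  11
  0   0   0   0   0   0   0   0   0   0   0   0   0
  1   0   0   0   0   5   5   5   5   5   5   5   5
  2   0   0   0   0   5   5   5   5   5   5   5   5
  3   0   0   0   9   9   9   9  14  14  14  14  14
  4   0   0   0   9   9  12  12  14  21  21  21  21
  5   0   0   0   9   9  12  12  14  21  21  21  21
  6   0   0   0   9   9  12  12  14  21  21  21  21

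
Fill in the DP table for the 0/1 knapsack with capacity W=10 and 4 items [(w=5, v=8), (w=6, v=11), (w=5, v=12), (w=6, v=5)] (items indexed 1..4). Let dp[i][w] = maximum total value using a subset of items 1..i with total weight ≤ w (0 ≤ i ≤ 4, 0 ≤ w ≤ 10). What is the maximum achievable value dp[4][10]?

i\w   0   1   2   3   4   5   6   7   8   9  10
  0   0   0   0   0   0   0   0   0   0   0   0
  1   0   0   0   0   0   8   8   8   8   8   8
  2   0   0   0   0   0   8  11  11  11  11  11
  3   0   0   0   0   0  12  12  12  12  12  20
  4   0   0   0   0   0  12  12  12  12  12  20

20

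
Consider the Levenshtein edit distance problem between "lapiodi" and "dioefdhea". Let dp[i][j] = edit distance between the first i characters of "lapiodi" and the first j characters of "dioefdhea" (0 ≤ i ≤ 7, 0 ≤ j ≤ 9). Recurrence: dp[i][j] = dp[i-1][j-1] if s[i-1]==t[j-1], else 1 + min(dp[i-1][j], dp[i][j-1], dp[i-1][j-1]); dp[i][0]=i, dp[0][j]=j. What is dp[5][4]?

4

   ''  d  i  o  e  f  d  h  e  a
''  0  1  2  3  4  5  6  7  8  9
 l  1  1  2  3  4  5  6  7  8  9
 a  2  2  2  3  4  5  6  7  8  8
 p  3  3  3  3  4  5  6  7  8  9
 i  4  4  3  4  4  5  6  7  8  9
 o  5  5  4  3  4  5  6  7  8  9
 d  6  5  5  4  4  5  5  6  7  8
 i  7  6  5  5  5  5  6  6  7  8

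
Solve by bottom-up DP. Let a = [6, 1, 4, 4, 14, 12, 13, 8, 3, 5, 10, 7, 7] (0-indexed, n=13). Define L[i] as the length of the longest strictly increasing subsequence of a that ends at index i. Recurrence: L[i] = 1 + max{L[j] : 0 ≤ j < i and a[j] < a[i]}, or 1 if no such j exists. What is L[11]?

   i    0    1    2    3    4    5    6    7    8    9   10   11   12
a[i]    6    1    4    4   14   12   13    8    3    5   10    7    7
L[i]    1    1    2    2    3    3    4    3    2    3    4    4    4

4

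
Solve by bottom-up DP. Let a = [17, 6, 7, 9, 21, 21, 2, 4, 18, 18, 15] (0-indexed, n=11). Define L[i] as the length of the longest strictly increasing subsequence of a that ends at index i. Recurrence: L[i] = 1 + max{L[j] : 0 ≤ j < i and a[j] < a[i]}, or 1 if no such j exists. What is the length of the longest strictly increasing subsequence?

4

   i    0    1    2    3    4    5    6    7    8    9   10
a[i]   17    6    7    9   21   21    2    4   18   18   15
L[i]    1    1    2    3    4    4    1    2    4    4    4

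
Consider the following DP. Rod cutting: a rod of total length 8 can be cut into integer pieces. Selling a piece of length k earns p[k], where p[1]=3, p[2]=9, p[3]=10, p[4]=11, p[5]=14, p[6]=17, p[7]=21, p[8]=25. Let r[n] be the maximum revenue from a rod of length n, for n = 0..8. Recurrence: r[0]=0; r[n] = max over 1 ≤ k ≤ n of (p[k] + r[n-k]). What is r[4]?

18

   n    0    1    2    3    4    5    6    7    8
r[n]    0    3    9   12   18   21   27   30   36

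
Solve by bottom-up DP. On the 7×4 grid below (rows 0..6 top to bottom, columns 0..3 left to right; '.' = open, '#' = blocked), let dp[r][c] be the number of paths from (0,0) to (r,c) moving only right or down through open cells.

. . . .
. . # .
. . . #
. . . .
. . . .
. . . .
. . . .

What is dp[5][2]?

18

r\c   0   1   2   3
  0   1   1   1   1
  1   1   2   0   1
  2   1   3   3   0
  3   1   4   7   7
  4   1   5  12  19
  5   1   6  18  37
  6   1   7  25  62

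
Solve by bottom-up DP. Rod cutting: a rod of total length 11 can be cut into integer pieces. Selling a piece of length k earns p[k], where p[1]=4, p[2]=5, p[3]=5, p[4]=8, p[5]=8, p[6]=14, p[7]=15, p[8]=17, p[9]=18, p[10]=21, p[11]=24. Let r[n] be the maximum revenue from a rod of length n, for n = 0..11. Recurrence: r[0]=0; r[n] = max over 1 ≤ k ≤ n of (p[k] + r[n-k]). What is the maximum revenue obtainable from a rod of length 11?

44

   n    0    1    2    3    4    5    6    7    8    9   10   11
r[n]    0    4    8   12   16   20   24   28   32   36   40   44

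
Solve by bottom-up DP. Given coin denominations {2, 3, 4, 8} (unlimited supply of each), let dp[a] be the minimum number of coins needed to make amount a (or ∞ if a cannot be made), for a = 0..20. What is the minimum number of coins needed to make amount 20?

3

 a  0  1  2  3  4  5  6  7  8  9 10 11 12 13 14 15 16 17 18 19 20
dp  0  -  1  1  1  2  2  2  1  3  2  2  2  3  3  3  2  4  3  3  3
(- denotes ∞ / unreachable)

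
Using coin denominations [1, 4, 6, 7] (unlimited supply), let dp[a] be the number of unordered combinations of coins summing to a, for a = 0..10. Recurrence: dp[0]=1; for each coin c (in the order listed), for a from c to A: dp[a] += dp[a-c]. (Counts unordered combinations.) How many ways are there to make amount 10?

6

after  coin     0     1     2     3     4     5     6     7     8     9    10
          1     1     1     1     1     1     1     1     1     1     1     1
          4     1     1     1     1     2     2     2     2     3     3     3
          6     1     1     1     1     2     2     3     3     4     4     5
          7     1     1     1     1     2     2     3     4     5     5     6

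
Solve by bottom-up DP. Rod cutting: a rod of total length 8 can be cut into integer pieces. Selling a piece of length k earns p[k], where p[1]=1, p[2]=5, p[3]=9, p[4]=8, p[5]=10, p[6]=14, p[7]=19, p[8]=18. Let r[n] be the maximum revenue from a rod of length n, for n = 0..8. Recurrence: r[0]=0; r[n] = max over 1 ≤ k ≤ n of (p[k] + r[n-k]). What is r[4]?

   n    0    1    2    3    4    5    6    7    8
r[n]    0    1    5    9   10   14   18   19   23

10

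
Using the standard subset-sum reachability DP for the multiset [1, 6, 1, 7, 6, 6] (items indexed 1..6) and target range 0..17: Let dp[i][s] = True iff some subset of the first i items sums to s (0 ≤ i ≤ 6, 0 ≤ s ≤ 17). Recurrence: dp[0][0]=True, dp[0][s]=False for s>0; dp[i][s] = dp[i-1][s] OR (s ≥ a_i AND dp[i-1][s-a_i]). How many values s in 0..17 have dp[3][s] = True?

i\s   0   1   2   3   4   5   6   7   8   9  10  11  12  13  14  15  16  17
  0   T   F   F   F   F   F   F   F   F   F   F   F   F   F   F   F   F   F
  1   T   T   F   F   F   F   F   F   F   F   F   F   F   F   F   F   F   F
  2   T   T   F   F   F   F   T   T   F   F   F   F   F   F   F   F   F   F
  3   T   T   T   F   F   F   T   T   T   F   F   F   F   F   F   F   F   F
  4   T   T   T   F   F   F   T   T   T   T   F   F   F   T   T   T   F   F
  5   T   T   T   F   F   F   T   T   T   T   F   F   T   T   T   T   F   F
  6   T   T   T   F   F   F   T   T   T   T   F   F   T   T   T   T   F   F

6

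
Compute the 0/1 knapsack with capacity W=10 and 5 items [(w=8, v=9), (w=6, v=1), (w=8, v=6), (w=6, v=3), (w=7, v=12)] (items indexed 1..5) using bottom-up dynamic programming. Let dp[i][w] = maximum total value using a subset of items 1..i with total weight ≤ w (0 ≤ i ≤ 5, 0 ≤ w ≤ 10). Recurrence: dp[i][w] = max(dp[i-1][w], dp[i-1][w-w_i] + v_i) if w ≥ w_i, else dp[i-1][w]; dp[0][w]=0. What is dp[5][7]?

12

i\w   0   1   2   3   4   5   6   7   8   9  10
  0   0   0   0   0   0   0   0   0   0   0   0
  1   0   0   0   0   0   0   0   0   9   9   9
  2   0   0   0   0   0   0   1   1   9   9   9
  3   0   0   0   0   0   0   1   1   9   9   9
  4   0   0   0   0   0   0   3   3   9   9   9
  5   0   0   0   0   0   0   3  12  12  12  12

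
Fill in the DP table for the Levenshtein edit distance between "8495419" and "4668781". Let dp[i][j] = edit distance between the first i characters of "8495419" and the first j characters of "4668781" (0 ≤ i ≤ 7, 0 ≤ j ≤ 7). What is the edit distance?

   ''  4  6  6  8  7  8  1
''  0  1  2  3  4  5  6  7
 8  1  1  2  3  3  4  5  6
 4  2  1  2  3  4  4  5  6
 9  3  2  2  3  4  5  5  6
 5  4  3  3  3  4  5  6  6
 4  5  4  4  4  4  5  6  7
 1  6  5  5  5  5  5  6  6
 9  7  6  6  6  6  6  6  7

7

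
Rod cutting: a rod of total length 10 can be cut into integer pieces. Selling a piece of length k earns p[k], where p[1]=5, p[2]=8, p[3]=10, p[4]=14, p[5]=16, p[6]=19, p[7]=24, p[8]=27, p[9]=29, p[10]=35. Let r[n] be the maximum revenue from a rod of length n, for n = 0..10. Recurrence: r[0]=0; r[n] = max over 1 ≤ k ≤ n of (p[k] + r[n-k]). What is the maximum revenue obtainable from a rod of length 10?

50

   n    0    1    2    3    4    5    6    7    8    9   10
r[n]    0    5   10   15   20   25   30   35   40   45   50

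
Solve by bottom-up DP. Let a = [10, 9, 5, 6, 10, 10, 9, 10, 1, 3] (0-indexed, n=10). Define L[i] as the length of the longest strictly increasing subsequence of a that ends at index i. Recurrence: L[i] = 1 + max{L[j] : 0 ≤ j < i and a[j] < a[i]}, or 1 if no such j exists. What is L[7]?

   i    0    1    2    3    4    5    6    7    8    9
a[i]   10    9    5    6   10   10    9   10    1    3
L[i]    1    1    1    2    3    3    3    4    1    2

4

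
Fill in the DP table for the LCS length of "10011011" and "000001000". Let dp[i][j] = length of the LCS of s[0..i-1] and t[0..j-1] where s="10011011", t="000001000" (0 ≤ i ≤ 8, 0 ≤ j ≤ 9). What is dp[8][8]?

   ''  0  0  0  0  0  1  0  0  0
''  0  0  0  0  0  0  0  0  0  0
 1  0  0  0  0  0  0  1  1  1  1
 0  0  1  1  1  1  1  1  2  2  2
 0  0  1  2  2  2  2  2  2  3  3
 1  0  1  2  2  2  2  3  3  3  3
 1  0  1  2  2  2  2  3  3  3  3
 0  0  1  2  3  3  3  3  4  4  4
 1  0  1  2  3  3  3  4  4  4  4
 1  0  1  2  3  3  3  4  4  4  4

4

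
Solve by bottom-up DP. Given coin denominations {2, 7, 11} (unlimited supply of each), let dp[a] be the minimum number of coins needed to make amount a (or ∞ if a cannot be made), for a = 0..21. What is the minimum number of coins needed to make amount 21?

3

 a  0  1  2  3  4  5  6  7  8  9 10 11 12 13 14 15 16 17 18 19 20 21
dp  0  -  1  -  2  -  3  1  4  2  5  1  6  2  2  3  3  4  2  5  3  3
(- denotes ∞ / unreachable)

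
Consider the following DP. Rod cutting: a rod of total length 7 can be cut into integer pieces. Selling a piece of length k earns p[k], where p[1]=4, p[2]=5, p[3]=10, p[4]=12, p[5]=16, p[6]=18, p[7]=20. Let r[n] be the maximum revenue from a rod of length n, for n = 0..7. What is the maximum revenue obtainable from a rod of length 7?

28

   n    0    1    2    3    4    5    6    7
r[n]    0    4    8   12   16   20   24   28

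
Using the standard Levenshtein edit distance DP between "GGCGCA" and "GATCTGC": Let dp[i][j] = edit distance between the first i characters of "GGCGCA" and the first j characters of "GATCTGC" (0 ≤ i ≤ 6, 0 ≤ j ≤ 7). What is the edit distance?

   ''  G  A  T  C  T  G  C
''  0  1  2  3  4  5  6  7
 G  1  0  1  2  3  4  5  6
 G  2  1  1  2  3  4  4  5
 C  3  2  2  2  2  3  4  4
 G  4  3  3  3  3  3  3  4
 C  5  4  4  4  3  4  4  3
 A  6  5  4  5  4  4  5  4

4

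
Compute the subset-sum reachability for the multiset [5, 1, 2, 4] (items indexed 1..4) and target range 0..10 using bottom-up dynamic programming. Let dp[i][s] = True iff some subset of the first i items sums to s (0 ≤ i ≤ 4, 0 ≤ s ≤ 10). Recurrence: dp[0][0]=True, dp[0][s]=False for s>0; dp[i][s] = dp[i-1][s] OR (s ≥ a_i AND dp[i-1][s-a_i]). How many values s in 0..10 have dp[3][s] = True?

i\s   0   1   2   3   4   5   6   7   8   9  10
  0   T   F   F   F   F   F   F   F   F   F   F
  1   T   F   F   F   F   T   F   F   F   F   F
  2   T   T   F   F   F   T   T   F   F   F   F
  3   T   T   T   T   F   T   T   T   T   F   F
  4   T   T   T   T   T   T   T   T   T   T   T

8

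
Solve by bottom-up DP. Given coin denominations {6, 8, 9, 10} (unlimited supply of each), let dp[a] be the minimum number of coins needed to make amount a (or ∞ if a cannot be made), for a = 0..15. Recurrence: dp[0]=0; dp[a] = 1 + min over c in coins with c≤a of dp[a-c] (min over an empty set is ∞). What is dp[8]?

1

 a  0  1  2  3  4  5  6  7  8  9 10 11 12 13 14 15
dp  0  -  -  -  -  -  1  -  1  1  1  -  2  -  2  2
(- denotes ∞ / unreachable)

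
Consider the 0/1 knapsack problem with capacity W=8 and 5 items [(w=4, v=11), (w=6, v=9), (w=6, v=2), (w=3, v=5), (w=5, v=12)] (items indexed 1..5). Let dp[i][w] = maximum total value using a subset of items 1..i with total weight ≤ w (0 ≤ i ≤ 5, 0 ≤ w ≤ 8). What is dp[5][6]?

i\w   0   1   2   3   4   5   6   7   8
  0   0   0   0   0   0   0   0   0   0
  1   0   0   0   0  11  11  11  11  11
  2   0   0   0   0  11  11  11  11  11
  3   0   0   0   0  11  11  11  11  11
  4   0   0   0   5  11  11  11  16  16
  5   0   0   0   5  11  12  12  16  17

12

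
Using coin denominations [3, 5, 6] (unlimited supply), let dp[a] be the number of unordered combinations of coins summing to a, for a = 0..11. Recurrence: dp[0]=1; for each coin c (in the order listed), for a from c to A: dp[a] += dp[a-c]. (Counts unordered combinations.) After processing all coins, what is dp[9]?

after  coin     0     1     2     3     4     5     6     7     8     9    10    11
          3     1     0     0     1     0     0     1     0     0     1     0     0
          5     1     0     0     1     0     1     1     0     1     1     1     1
          6     1     0     0     1     0     1     2     0     1     2     1     2

2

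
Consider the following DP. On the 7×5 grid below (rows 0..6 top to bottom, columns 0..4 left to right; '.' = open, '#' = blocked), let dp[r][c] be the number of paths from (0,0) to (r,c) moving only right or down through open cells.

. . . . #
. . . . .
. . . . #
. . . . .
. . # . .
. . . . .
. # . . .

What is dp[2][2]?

6

r\c   0   1   2   3   4
  0   1   1   1   1   0
  1   1   2   3   4   4
  2   1   3   6  10   0
  3   1   4  10  20  20
  4   1   5   0  20  40
  5   1   6   6  26  66
  6   1   0   6  32  98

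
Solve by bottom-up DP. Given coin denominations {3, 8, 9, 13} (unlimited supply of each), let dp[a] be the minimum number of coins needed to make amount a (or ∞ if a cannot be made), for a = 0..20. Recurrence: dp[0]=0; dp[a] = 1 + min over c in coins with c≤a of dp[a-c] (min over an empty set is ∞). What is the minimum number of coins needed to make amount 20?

3

 a  0  1  2  3  4  5  6  7  8  9 10 11 12 13 14 15 16 17 18 19 20
dp  0  -  -  1  -  -  2  -  1  1  -  2  2  1  3  3  2  2  2  3  3
(- denotes ∞ / unreachable)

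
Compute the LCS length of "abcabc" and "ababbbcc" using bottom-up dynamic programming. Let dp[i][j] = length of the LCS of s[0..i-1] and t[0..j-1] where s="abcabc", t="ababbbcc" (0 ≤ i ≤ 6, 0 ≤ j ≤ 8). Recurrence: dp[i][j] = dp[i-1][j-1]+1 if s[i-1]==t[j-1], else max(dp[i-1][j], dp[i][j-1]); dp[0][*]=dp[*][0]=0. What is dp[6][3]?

   ''  a  b  a  b  b  b  c  c
''  0  0  0  0  0  0  0  0  0
 a  0  1  1  1  1  1  1  1  1
 b  0  1  2  2  2  2  2  2  2
 c  0  1  2  2  2  2  2  3  3
 a  0  1  2  3  3  3  3  3  3
 b  0  1  2  3  4  4  4  4  4
 c  0  1  2  3  4  4  4  5  5

3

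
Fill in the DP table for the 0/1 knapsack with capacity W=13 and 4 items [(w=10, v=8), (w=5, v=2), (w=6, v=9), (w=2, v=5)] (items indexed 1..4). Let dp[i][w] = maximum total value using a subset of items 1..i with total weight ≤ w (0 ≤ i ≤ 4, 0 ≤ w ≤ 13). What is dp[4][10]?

14

i\w   0   1   2   3   4   5   6   7   8   9  10  11  12  13
  0   0   0   0   0   0   0   0   0   0   0   0   0   0   0
  1   0   0   0   0   0   0   0   0   0   0   8   8   8   8
  2   0   0   0   0   0   2   2   2   2   2   8   8   8   8
  3   0   0   0   0   0   2   9   9   9   9   9  11  11  11
  4   0   0   5   5   5   5   9   9  14  14  14  14  14  16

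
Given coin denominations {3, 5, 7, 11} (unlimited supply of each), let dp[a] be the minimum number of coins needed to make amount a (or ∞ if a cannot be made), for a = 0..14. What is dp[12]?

2

 a  0  1  2  3  4  5  6  7  8  9 10 11 12 13 14
dp  0  -  -  1  -  1  2  1  2  3  2  1  2  3  2
(- denotes ∞ / unreachable)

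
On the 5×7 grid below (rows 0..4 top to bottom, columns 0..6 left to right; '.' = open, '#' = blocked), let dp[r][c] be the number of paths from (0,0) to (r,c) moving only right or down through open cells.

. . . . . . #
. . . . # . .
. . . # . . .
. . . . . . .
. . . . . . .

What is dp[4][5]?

r\c   0   1   2   3   4   5   6
  0   1   1   1   1   1   1   0
  1   1   2   3   4   0   1   1
  2   1   3   6   0   0   1   2
  3   1   4  10  10  10  11  13
  4   1   5  15  25  35  46  59

46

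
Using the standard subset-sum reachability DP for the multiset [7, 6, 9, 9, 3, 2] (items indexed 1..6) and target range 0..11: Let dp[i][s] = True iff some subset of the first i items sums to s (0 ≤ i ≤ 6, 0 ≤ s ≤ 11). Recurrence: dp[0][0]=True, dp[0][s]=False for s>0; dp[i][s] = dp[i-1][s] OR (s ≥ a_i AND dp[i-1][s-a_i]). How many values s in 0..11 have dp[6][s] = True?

i\s   0   1   2   3   4   5   6   7   8   9  10  11
  0   T   F   F   F   F   F   F   F   F   F   F   F
  1   T   F   F   F   F   F   F   T   F   F   F   F
  2   T   F   F   F   F   F   T   T   F   F   F   F
  3   T   F   F   F   F   F   T   T   F   T   F   F
  4   T   F   F   F   F   F   T   T   F   T   F   F
  5   T   F   F   T   F   F   T   T   F   T   T   F
  6   T   F   T   T   F   T   T   T   T   T   T   T

10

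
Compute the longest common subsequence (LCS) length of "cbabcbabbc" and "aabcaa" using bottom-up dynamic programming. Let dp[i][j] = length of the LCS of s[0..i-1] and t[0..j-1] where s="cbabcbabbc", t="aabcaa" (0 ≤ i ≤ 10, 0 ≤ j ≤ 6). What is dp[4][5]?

2

   ''  a  a  b  c  a  a
''  0  0  0  0  0  0  0
 c  0  0  0  0  1  1  1
 b  0  0  0  1  1  1  1
 a  0  1  1  1  1  2  2
 b  0  1  1  2  2  2  2
 c  0  1  1  2  3  3  3
 b  0  1  1  2  3  3  3
 a  0  1  2  2  3  4  4
 b  0  1  2  3  3  4  4
 b  0  1  2  3  3  4  4
 c  0  1  2  3  4  4  4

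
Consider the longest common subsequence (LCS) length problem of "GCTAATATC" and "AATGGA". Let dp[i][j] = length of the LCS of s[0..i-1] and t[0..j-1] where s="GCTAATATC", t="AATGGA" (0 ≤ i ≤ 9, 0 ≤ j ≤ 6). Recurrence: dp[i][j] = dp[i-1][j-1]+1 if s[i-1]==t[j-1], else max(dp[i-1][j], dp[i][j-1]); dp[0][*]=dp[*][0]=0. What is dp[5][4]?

2

   ''  A  A  T  G  G  A
''  0  0  0  0  0  0  0
 G  0  0  0  0  1  1  1
 C  0  0  0  0  1  1  1
 T  0  0  0  1  1  1  1
 A  0  1  1  1  1  1  2
 A  0  1  2  2  2  2  2
 T  0  1  2  3  3  3  3
 A  0  1  2  3  3  3  4
 T  0  1  2  3  3  3  4
 C  0  1  2  3  3  3  4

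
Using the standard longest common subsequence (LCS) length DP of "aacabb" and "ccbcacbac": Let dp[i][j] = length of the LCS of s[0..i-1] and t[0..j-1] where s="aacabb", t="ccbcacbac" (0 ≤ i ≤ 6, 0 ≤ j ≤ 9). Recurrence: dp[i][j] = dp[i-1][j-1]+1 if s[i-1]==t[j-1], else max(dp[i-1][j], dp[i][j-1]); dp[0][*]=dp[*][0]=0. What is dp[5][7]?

   ''  c  c  b  c  a  c  b  a  c
''  0  0  0  0  0  0  0  0  0  0
 a  0  0  0  0  0  1  1  1  1  1
 a  0  0  0  0  0  1  1  1  2  2
 c  0  1  1  1  1  1  2  2  2  3
 a  0  1  1  1  1  2  2  2  3  3
 b  0  1  1  2  2  2  2  3  3  3
 b  0  1  1  2  2  2  2  3  3  3

3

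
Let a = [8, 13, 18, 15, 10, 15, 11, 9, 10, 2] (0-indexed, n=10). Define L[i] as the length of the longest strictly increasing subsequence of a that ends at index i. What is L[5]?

   i    0    1    2    3    4    5    6    7    8    9
a[i]    8   13   18   15   10   15   11    9   10    2
L[i]    1    2    3    3    2    3    3    2    3    1

3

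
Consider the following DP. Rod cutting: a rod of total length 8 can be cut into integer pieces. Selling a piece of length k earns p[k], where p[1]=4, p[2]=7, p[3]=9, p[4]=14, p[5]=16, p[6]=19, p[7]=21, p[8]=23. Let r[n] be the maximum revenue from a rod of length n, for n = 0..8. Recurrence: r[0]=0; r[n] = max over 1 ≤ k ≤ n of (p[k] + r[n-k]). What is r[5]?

   n    0    1    2    3    4    5    6    7    8
r[n]    0    4    8   12   16   20   24   28   32

20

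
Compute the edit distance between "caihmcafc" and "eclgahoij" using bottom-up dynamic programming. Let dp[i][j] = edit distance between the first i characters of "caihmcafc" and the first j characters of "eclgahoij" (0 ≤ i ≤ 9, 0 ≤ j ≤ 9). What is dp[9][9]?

9

   ''  e  c  l  g  a  h  o  i  j
''  0  1  2  3  4  5  6  7  8  9
 c  1  1  1  2  3  4  5  6  7  8
 a  2  2  2  2  3  3  4  5  6  7
 i  3  3  3  3  3  4  4  5  5  6
 h  4  4  4  4  4  4  4  5  6  6
 m  5  5  5  5  5  5  5  5  6  7
 c  6  6  5  6  6  6  6  6  6  7
 a  7  7  6  6  7  6  7  7  7  7
 f  8  8  7  7  7  7  7  8  8  8
 c  9  9  8  8  8  8  8  8  9  9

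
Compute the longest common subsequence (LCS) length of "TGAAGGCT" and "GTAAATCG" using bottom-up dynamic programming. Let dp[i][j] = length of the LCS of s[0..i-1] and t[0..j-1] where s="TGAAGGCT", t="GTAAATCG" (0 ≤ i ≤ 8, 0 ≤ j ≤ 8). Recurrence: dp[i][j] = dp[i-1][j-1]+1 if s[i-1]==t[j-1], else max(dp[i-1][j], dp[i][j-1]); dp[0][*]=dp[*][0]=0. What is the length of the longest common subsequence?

4

   ''  G  T  A  A  A  T  C  G
''  0  0  0  0  0  0  0  0  0
 T  0  0  1  1  1  1  1  1  1
 G  0  1  1  1  1  1  1  1  2
 A  0  1  1  2  2  2  2  2  2
 A  0  1  1  2  3  3  3  3  3
 G  0  1  1  2  3  3  3  3  4
 G  0  1  1  2  3  3  3  3  4
 C  0  1  1  2  3  3  3  4  4
 T  0  1  2  2  3  3  4  4  4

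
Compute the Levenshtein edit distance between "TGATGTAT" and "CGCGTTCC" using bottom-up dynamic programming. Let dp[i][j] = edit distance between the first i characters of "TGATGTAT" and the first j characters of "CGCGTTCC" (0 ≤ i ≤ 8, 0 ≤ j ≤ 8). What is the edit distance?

6

   ''  C  G  C  G  T  T  C  C
''  0  1  2  3  4  5  6  7  8
 T  1  1  2  3  4  4  5  6  7
 G  2  2  1  2  3  4  5  6  7
 A  3  3  2  2  3  4  5  6  7
 T  4  4  3  3  3  3  4  5  6
 G  5  5  4  4  3  4  4  5  6
 T  6  6  5  5  4  3  4  5  6
 A  7  7  6  6  5  4  4  5  6
 T  8  8  7  7  6  5  4  5  6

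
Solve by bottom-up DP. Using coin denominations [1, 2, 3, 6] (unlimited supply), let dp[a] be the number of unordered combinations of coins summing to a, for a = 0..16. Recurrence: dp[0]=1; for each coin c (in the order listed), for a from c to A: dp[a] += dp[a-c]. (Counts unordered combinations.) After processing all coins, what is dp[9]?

15

after  coin     0     1     2     3     4     5     6     7     8     9    10    11    12    13    14    15    16
          1     1     1     1     1     1     1     1     1     1     1     1     1     1     1     1     1     1
          2     1     1     2     2     3     3     4     4     5     5     6     6     7     7     8     8     9
          3     1     1     2     3     4     5     7     8    10    12    14    16    19    21    24    27    30
          6     1     1     2     3     4     5     8     9    12    15    18    21    27    30    36    42    48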